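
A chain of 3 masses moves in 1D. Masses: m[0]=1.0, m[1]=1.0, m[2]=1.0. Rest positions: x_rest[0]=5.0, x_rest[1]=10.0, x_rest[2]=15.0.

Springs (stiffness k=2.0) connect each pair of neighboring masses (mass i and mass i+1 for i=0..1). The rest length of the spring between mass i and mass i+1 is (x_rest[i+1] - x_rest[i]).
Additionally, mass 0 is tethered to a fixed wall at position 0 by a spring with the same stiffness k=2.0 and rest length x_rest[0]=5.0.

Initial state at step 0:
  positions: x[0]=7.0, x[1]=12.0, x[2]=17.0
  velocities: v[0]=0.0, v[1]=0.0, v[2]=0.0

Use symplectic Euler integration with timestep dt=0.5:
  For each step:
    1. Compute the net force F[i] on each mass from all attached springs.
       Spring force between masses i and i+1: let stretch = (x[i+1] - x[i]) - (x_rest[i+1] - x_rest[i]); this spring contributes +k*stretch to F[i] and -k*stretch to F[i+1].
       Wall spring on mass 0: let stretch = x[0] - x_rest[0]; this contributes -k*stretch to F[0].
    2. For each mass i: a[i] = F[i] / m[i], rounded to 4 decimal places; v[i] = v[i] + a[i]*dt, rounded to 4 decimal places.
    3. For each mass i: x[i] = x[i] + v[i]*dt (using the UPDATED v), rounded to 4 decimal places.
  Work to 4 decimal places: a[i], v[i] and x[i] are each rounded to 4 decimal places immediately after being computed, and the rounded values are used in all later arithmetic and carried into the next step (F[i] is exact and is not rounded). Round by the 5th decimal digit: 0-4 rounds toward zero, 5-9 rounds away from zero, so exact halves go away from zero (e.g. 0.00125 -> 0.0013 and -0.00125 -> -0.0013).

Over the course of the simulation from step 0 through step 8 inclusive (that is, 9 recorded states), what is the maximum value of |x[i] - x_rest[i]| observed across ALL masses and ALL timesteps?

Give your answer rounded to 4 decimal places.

Step 0: x=[7.0000 12.0000 17.0000] v=[0.0000 0.0000 0.0000]
Step 1: x=[6.0000 12.0000 17.0000] v=[-2.0000 0.0000 0.0000]
Step 2: x=[5.0000 11.5000 17.0000] v=[-2.0000 -1.0000 0.0000]
Step 3: x=[4.7500 10.5000 16.7500] v=[-0.5000 -2.0000 -0.5000]
Step 4: x=[5.0000 9.7500 15.8750] v=[0.5000 -1.5000 -1.7500]
Step 5: x=[5.1250 9.6875 14.4375] v=[0.2500 -0.1250 -2.8750]
Step 6: x=[4.9688 9.7188 13.1250] v=[-0.3125 0.0625 -2.6250]
Step 7: x=[4.7032 9.0782 12.6094] v=[-0.5313 -1.2813 -1.0312]
Step 8: x=[4.2735 8.0157 12.8282] v=[-0.8595 -2.1251 0.4376]
Max displacement = 2.3906

Answer: 2.3906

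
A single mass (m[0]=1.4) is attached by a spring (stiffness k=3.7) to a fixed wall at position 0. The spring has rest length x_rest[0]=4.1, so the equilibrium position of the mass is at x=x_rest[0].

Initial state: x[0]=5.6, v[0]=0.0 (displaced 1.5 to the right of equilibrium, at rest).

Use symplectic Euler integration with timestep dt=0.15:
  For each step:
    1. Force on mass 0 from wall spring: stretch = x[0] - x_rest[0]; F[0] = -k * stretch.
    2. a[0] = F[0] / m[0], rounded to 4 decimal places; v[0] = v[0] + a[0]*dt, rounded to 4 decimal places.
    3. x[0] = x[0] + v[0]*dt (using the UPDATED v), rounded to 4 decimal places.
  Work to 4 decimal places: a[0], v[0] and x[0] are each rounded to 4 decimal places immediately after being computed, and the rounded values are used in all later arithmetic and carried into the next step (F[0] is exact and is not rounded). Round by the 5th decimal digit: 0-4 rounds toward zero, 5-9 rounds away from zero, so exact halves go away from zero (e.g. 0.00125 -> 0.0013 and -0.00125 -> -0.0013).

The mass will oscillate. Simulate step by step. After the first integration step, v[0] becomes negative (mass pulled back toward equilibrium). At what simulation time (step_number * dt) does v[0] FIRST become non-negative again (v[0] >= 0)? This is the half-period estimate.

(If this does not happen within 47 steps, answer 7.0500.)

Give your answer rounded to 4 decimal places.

Answer: 1.9500

Derivation:
Step 0: x=[5.6000] v=[0.0000]
Step 1: x=[5.5108] v=[-0.5946]
Step 2: x=[5.3377] v=[-1.1539]
Step 3: x=[5.0910] v=[-1.6446]
Step 4: x=[4.7854] v=[-2.0375]
Step 5: x=[4.4390] v=[-2.3092]
Step 6: x=[4.0725] v=[-2.4436]
Step 7: x=[3.7076] v=[-2.4327]
Step 8: x=[3.3660] v=[-2.2771]
Step 9: x=[3.0681] v=[-1.9861]
Step 10: x=[2.8316] v=[-1.5770]
Step 11: x=[2.6705] v=[-1.0742]
Step 12: x=[2.5944] v=[-0.5075]
Step 13: x=[2.6078] v=[0.0894]
First v>=0 after going negative at step 13, time=1.9500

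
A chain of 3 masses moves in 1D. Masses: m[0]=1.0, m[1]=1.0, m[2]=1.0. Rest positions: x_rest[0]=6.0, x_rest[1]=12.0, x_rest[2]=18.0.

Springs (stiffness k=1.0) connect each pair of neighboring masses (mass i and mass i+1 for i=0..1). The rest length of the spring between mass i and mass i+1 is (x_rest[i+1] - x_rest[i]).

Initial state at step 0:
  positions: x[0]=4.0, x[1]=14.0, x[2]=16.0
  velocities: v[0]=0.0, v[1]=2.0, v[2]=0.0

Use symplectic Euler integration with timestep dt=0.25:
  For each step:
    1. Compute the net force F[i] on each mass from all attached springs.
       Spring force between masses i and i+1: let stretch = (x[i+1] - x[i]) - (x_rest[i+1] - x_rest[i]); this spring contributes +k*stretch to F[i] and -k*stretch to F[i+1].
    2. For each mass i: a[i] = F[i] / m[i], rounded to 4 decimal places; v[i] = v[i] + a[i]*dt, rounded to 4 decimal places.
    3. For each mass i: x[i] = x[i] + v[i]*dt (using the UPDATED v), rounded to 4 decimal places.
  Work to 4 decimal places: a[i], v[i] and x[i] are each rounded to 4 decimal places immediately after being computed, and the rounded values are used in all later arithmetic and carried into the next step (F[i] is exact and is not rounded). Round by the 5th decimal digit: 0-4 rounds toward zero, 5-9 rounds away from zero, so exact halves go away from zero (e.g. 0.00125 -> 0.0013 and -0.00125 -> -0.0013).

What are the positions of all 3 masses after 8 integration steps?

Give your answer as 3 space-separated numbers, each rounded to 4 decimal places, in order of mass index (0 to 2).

Answer: 7.9529 10.0942 19.9529

Derivation:
Step 0: x=[4.0000 14.0000 16.0000] v=[0.0000 2.0000 0.0000]
Step 1: x=[4.2500 14.0000 16.2500] v=[1.0000 0.0000 1.0000]
Step 2: x=[4.7344 13.5313 16.7344] v=[1.9375 -1.8750 1.9375]
Step 3: x=[5.3936 12.7129 17.3936] v=[2.6367 -3.2735 2.6367]
Step 4: x=[6.1352 11.7296 18.1352] v=[2.9665 -3.9332 2.9665]
Step 5: x=[6.8515 10.7970 18.8515] v=[2.8651 -3.7304 2.8651]
Step 6: x=[7.4394 10.1212 19.4394] v=[2.3515 -2.7032 2.3515]
Step 7: x=[7.8199 9.8602 19.8199] v=[1.5220 -1.0441 1.5220]
Step 8: x=[7.9529 10.0942 19.9529] v=[0.5321 0.9358 0.5321]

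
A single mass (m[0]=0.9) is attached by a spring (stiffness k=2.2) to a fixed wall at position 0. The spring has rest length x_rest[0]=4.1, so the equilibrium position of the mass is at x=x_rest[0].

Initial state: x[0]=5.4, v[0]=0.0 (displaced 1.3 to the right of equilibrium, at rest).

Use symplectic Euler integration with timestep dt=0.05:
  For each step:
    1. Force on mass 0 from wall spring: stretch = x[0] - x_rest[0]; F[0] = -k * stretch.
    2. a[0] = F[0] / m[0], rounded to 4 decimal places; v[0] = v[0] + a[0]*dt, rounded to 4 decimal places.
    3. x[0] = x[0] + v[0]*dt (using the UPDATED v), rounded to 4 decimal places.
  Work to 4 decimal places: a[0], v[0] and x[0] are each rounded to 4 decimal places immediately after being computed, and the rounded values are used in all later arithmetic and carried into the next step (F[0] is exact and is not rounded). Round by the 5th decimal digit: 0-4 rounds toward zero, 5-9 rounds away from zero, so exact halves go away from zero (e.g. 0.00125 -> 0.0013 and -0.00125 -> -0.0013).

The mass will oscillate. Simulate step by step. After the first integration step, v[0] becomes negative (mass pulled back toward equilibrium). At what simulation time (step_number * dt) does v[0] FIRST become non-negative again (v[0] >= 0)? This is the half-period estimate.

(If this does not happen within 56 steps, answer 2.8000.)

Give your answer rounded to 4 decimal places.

Step 0: x=[5.4000] v=[0.0000]
Step 1: x=[5.3921] v=[-0.1589]
Step 2: x=[5.3763] v=[-0.3168]
Step 3: x=[5.3527] v=[-0.4728]
Step 4: x=[5.3214] v=[-0.6259]
Step 5: x=[5.2826] v=[-0.7752]
Step 6: x=[5.2366] v=[-0.9197]
Step 7: x=[5.1837] v=[-1.0586]
Step 8: x=[5.1241] v=[-1.1911]
Step 9: x=[5.0583] v=[-1.3163]
Step 10: x=[4.9866] v=[-1.4334]
Step 11: x=[4.9095] v=[-1.5418]
Step 12: x=[4.8275] v=[-1.6407]
Step 13: x=[4.7410] v=[-1.7296]
Step 14: x=[4.6506] v=[-1.8079]
Step 15: x=[4.5568] v=[-1.8752]
Step 16: x=[4.4603] v=[-1.9310]
Step 17: x=[4.3616] v=[-1.9750]
Step 18: x=[4.2613] v=[-2.0070]
Step 19: x=[4.1600] v=[-2.0267]
Step 20: x=[4.0583] v=[-2.0340]
Step 21: x=[3.9569] v=[-2.0289]
Step 22: x=[3.8563] v=[-2.0114]
Step 23: x=[3.7572] v=[-1.9816]
Step 24: x=[3.6602] v=[-1.9397]
Step 25: x=[3.5659] v=[-1.8859]
Step 26: x=[3.4749] v=[-1.8206]
Step 27: x=[3.3877] v=[-1.7442]
Step 28: x=[3.3048] v=[-1.6571]
Step 29: x=[3.2268] v=[-1.5599]
Step 30: x=[3.1541] v=[-1.4532]
Step 31: x=[3.0872] v=[-1.3376]
Step 32: x=[3.0265] v=[-1.2138]
Step 33: x=[2.9724] v=[-1.0826]
Step 34: x=[2.9252] v=[-0.9448]
Step 35: x=[2.8851] v=[-0.8012]
Step 36: x=[2.8525] v=[-0.6527]
Step 37: x=[2.8275] v=[-0.5002]
Step 38: x=[2.8103] v=[-0.3447]
Step 39: x=[2.8009] v=[-0.1871]
Step 40: x=[2.7995] v=[-0.0283]
Step 41: x=[2.8060] v=[0.1307]
First v>=0 after going negative at step 41, time=2.0500

Answer: 2.0500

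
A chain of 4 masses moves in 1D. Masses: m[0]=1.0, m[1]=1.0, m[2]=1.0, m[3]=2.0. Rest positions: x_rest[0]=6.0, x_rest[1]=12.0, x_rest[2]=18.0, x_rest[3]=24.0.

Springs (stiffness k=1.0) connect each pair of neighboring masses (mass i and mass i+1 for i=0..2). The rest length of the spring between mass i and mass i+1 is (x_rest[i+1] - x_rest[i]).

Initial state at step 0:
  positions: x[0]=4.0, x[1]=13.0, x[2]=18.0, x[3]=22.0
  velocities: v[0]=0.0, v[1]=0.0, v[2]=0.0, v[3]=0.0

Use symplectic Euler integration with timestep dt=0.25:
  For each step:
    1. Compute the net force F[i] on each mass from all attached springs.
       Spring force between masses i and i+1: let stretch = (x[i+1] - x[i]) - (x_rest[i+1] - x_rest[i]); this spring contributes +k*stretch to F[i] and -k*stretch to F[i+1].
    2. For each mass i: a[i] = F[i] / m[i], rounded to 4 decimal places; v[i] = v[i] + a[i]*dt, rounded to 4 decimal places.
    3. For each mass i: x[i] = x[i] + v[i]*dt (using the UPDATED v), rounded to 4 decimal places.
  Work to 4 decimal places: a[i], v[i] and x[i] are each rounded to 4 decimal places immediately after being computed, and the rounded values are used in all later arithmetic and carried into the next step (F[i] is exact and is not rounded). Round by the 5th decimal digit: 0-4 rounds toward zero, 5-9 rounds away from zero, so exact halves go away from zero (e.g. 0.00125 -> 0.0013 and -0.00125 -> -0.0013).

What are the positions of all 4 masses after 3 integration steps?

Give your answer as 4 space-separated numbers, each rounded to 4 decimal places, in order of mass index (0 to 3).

Step 0: x=[4.0000 13.0000 18.0000 22.0000] v=[0.0000 0.0000 0.0000 0.0000]
Step 1: x=[4.1875 12.7500 17.9375 22.0625] v=[0.7500 -1.0000 -0.2500 0.2500]
Step 2: x=[4.5352 12.2891 17.8086 22.1836] v=[1.3906 -1.8438 -0.5156 0.4844]
Step 3: x=[4.9925 11.6885 17.6082 22.3555] v=[1.8291 -2.4024 -0.8017 0.6875]

Answer: 4.9925 11.6885 17.6082 22.3555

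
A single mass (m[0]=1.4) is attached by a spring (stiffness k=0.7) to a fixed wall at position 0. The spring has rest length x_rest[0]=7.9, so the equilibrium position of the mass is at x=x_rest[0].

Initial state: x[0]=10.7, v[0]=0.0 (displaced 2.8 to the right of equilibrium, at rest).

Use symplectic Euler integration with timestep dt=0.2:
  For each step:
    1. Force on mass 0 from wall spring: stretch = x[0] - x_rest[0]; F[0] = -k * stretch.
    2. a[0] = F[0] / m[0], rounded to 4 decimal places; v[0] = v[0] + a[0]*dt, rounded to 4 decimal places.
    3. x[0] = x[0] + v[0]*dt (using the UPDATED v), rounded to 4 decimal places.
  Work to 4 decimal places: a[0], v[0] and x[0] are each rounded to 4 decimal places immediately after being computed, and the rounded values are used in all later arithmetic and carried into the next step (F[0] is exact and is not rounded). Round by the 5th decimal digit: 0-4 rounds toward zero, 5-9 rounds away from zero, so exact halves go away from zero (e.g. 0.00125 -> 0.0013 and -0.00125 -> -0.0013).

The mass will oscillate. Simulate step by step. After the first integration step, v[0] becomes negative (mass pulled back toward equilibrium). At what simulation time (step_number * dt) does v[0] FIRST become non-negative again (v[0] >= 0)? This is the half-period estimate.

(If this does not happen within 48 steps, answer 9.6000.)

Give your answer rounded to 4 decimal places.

Answer: 4.6000

Derivation:
Step 0: x=[10.7000] v=[0.0000]
Step 1: x=[10.6440] v=[-0.2800]
Step 2: x=[10.5331] v=[-0.5544]
Step 3: x=[10.3696] v=[-0.8177]
Step 4: x=[10.1567] v=[-1.0647]
Step 5: x=[9.8986] v=[-1.2904]
Step 6: x=[9.6005] v=[-1.4903]
Step 7: x=[9.2684] v=[-1.6604]
Step 8: x=[8.9090] v=[-1.7972]
Step 9: x=[8.5294] v=[-1.8981]
Step 10: x=[8.1372] v=[-1.9610]
Step 11: x=[7.7403] v=[-1.9847]
Step 12: x=[7.3466] v=[-1.9687]
Step 13: x=[6.9639] v=[-1.9134]
Step 14: x=[6.5999] v=[-1.8198]
Step 15: x=[6.2619] v=[-1.6898]
Step 16: x=[5.9567] v=[-1.5260]
Step 17: x=[5.6904] v=[-1.3317]
Step 18: x=[5.4683] v=[-1.1107]
Step 19: x=[5.2948] v=[-0.8675]
Step 20: x=[5.1734] v=[-0.6070]
Step 21: x=[5.1065] v=[-0.3343]
Step 22: x=[5.0955] v=[-0.0549]
Step 23: x=[5.1406] v=[0.2256]
First v>=0 after going negative at step 23, time=4.6000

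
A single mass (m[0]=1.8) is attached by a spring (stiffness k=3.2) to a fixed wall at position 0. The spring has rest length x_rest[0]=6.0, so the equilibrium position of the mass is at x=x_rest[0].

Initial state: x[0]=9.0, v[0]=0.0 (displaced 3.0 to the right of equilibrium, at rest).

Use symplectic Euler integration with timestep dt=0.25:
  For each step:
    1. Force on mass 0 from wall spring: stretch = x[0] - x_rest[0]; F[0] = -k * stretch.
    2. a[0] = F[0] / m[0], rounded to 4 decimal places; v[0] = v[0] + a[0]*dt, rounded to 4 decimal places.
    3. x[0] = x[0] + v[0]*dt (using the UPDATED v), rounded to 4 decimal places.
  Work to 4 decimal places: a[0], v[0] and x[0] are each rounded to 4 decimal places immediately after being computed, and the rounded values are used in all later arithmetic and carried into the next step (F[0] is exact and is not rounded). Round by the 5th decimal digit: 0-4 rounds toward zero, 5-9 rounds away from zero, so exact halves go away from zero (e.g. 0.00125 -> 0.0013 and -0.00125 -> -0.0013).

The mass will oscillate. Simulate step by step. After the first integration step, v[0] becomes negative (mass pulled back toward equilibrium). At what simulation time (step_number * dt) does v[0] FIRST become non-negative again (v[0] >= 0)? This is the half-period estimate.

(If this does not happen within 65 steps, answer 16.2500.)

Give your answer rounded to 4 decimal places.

Answer: 2.5000

Derivation:
Step 0: x=[9.0000] v=[0.0000]
Step 1: x=[8.6667] v=[-1.3333]
Step 2: x=[8.0371] v=[-2.5185]
Step 3: x=[7.1811] v=[-3.4239]
Step 4: x=[6.1939] v=[-3.9488]
Step 5: x=[5.1852] v=[-4.0350]
Step 6: x=[4.2670] v=[-3.6729]
Step 7: x=[3.5413] v=[-2.9027]
Step 8: x=[3.0888] v=[-1.8100]
Step 9: x=[2.9598] v=[-0.5161]
Step 10: x=[3.1686] v=[0.8351]
First v>=0 after going negative at step 10, time=2.5000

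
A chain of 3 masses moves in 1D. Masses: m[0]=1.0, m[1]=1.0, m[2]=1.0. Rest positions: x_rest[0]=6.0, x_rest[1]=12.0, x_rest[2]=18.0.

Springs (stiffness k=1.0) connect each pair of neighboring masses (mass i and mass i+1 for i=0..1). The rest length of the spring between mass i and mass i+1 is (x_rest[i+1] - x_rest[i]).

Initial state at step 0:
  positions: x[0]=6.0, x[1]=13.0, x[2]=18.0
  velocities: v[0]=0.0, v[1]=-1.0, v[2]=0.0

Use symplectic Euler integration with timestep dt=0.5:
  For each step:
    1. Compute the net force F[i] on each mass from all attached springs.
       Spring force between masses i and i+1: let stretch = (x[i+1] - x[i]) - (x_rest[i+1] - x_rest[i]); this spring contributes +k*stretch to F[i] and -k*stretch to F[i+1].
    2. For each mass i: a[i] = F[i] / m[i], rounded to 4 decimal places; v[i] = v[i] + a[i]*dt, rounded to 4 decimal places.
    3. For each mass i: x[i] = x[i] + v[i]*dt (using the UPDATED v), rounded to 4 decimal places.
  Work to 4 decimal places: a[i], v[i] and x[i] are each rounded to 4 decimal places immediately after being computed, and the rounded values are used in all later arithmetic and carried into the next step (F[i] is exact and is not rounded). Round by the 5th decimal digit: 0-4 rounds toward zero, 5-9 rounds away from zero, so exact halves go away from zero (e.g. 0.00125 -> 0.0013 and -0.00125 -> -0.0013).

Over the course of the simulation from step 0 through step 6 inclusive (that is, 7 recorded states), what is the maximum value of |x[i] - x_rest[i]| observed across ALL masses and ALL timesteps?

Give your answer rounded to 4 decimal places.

Step 0: x=[6.0000 13.0000 18.0000] v=[0.0000 -1.0000 0.0000]
Step 1: x=[6.2500 12.0000 18.2500] v=[0.5000 -2.0000 0.5000]
Step 2: x=[6.4375 11.1250 18.4375] v=[0.3750 -1.7500 0.3750]
Step 3: x=[6.2969 10.9063 18.2969] v=[-0.2813 -0.4375 -0.2813]
Step 4: x=[5.8086 11.3829 17.8086] v=[-0.9766 0.9531 -0.9766]
Step 5: x=[5.2139 12.0723 17.2139] v=[-1.1895 1.3788 -1.1895]
Step 6: x=[4.8338 12.3325 16.8338] v=[-0.7603 0.5204 -0.7603]
Max displacement = 1.1662

Answer: 1.1662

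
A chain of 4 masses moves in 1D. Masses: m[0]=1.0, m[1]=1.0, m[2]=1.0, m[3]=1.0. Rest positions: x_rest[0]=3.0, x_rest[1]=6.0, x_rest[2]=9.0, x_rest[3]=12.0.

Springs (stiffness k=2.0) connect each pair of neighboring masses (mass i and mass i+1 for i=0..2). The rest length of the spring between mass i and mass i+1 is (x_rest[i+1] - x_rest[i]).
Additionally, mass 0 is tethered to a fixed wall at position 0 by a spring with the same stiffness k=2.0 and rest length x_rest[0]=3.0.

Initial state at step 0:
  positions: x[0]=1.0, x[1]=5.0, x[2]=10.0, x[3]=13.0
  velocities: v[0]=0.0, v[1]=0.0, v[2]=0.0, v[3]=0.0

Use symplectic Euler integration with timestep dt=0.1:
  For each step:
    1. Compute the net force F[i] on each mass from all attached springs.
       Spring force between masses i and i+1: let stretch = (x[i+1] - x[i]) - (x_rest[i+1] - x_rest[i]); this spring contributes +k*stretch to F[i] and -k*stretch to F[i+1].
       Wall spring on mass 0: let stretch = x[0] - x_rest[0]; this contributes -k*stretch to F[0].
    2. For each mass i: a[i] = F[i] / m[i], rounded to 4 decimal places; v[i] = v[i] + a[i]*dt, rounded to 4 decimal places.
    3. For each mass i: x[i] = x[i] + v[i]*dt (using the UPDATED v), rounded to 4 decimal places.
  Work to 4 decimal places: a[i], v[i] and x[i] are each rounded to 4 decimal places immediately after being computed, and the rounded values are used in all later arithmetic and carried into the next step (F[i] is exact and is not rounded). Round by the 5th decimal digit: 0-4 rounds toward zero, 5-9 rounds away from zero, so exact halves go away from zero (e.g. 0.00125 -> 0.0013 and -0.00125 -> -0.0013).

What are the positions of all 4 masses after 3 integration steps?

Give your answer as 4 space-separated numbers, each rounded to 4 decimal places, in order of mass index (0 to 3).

Answer: 1.3501 5.1180 9.7699 12.9961

Derivation:
Step 0: x=[1.0000 5.0000 10.0000 13.0000] v=[0.0000 0.0000 0.0000 0.0000]
Step 1: x=[1.0600 5.0200 9.9600 13.0000] v=[0.6000 0.2000 -0.4000 0.0000]
Step 2: x=[1.1780 5.0596 9.8820 12.9992] v=[1.1800 0.3960 -0.7800 -0.0080]
Step 3: x=[1.3501 5.1180 9.7699 12.9961] v=[1.7207 0.5842 -1.1210 -0.0314]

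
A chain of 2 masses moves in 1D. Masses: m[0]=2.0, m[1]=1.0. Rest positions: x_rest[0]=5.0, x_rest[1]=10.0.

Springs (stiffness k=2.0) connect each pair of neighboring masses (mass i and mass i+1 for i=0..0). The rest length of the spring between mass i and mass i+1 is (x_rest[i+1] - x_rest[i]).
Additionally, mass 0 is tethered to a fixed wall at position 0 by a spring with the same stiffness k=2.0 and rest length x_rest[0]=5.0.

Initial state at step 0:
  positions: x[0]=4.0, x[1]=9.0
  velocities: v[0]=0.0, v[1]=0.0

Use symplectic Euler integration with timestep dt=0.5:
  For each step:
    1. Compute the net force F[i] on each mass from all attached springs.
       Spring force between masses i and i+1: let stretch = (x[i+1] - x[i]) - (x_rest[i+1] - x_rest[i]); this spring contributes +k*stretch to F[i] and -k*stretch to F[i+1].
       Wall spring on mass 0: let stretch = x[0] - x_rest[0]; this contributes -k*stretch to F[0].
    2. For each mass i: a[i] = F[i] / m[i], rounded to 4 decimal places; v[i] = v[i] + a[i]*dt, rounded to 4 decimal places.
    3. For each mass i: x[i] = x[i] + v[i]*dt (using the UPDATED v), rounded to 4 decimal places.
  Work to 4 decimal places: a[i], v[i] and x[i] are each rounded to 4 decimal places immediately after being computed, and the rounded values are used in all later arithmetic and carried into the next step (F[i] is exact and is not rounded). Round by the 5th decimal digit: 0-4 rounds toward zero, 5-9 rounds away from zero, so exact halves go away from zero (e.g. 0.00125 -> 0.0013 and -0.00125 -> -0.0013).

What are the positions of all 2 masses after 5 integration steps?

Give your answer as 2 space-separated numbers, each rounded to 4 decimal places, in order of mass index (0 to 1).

Answer: 5.3633 10.7657

Derivation:
Step 0: x=[4.0000 9.0000] v=[0.0000 0.0000]
Step 1: x=[4.2500 9.0000] v=[0.5000 0.0000]
Step 2: x=[4.6250 9.1250] v=[0.7500 0.2500]
Step 3: x=[4.9688 9.5000] v=[0.6875 0.7500]
Step 4: x=[5.2032 10.1094] v=[0.4687 1.2188]
Step 5: x=[5.3633 10.7657] v=[0.3202 1.3126]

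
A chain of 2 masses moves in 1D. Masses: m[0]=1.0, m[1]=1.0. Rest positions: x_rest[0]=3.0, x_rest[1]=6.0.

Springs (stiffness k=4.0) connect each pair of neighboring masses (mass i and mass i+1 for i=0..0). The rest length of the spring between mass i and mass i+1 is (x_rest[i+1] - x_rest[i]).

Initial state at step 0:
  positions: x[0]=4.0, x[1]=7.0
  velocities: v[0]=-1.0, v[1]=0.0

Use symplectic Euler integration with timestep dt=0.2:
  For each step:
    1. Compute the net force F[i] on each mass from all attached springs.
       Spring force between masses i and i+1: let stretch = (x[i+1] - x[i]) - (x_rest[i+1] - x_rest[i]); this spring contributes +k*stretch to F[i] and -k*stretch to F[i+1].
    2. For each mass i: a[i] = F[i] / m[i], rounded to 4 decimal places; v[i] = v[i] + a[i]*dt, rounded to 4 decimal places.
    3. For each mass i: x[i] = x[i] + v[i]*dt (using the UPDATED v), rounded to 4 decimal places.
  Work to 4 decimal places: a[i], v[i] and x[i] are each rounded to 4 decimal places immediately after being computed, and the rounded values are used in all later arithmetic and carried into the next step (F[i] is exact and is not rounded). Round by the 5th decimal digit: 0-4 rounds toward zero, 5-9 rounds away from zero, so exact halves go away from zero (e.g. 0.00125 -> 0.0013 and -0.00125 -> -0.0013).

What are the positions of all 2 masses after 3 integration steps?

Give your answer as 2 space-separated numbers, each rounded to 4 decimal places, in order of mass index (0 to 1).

Step 0: x=[4.0000 7.0000] v=[-1.0000 0.0000]
Step 1: x=[3.8000 7.0000] v=[-1.0000 0.0000]
Step 2: x=[3.6320 6.9680] v=[-0.8400 -0.1600]
Step 3: x=[3.5178 6.8822] v=[-0.5712 -0.4288]

Answer: 3.5178 6.8822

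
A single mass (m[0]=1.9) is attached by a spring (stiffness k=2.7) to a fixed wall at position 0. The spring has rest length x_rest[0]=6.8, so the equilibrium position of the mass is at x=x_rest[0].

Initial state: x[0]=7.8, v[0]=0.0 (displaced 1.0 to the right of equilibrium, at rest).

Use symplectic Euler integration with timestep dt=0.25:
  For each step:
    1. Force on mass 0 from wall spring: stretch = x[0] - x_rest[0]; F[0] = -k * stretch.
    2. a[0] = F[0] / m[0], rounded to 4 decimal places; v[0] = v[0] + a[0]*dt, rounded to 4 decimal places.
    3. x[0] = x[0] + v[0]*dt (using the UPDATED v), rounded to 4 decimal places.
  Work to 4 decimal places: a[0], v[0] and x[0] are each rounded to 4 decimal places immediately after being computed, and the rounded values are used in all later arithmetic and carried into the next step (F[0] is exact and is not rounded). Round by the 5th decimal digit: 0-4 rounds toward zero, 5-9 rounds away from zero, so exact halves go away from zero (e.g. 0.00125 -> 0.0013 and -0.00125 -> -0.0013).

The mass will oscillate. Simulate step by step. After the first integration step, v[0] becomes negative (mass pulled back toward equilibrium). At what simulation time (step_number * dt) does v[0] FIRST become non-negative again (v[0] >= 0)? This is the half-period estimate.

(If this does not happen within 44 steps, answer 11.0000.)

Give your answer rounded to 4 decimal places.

Step 0: x=[7.8000] v=[0.0000]
Step 1: x=[7.7112] v=[-0.3553]
Step 2: x=[7.5415] v=[-0.6790]
Step 3: x=[7.3059] v=[-0.9424]
Step 4: x=[7.0254] v=[-1.1221]
Step 5: x=[6.7249] v=[-1.2022]
Step 6: x=[6.4310] v=[-1.1755]
Step 7: x=[6.1699] v=[-1.0444]
Step 8: x=[5.9648] v=[-0.8206]
Step 9: x=[5.8338] v=[-0.5239]
Step 10: x=[5.7886] v=[-0.1807]
Step 11: x=[5.8333] v=[0.1786]
First v>=0 after going negative at step 11, time=2.7500

Answer: 2.7500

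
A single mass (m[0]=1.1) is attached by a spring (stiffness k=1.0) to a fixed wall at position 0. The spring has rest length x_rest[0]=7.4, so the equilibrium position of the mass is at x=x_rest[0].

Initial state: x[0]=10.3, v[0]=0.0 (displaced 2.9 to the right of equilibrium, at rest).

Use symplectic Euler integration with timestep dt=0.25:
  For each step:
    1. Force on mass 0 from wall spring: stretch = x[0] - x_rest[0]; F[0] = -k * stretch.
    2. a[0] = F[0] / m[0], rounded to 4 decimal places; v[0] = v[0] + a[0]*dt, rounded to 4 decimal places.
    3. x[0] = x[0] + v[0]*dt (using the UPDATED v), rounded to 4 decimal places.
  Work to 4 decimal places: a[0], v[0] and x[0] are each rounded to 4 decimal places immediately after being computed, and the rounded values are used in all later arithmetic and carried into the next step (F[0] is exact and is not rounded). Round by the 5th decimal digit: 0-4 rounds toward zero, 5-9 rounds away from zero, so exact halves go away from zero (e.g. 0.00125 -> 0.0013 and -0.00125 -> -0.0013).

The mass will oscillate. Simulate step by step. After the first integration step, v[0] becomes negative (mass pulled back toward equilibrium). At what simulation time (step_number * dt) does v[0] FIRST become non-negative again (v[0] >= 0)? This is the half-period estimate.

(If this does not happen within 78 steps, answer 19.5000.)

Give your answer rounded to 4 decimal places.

Answer: 3.5000

Derivation:
Step 0: x=[10.3000] v=[0.0000]
Step 1: x=[10.1352] v=[-0.6591]
Step 2: x=[9.8150] v=[-1.2807]
Step 3: x=[9.3576] v=[-1.8296]
Step 4: x=[8.7890] v=[-2.2745]
Step 5: x=[8.1415] v=[-2.5902]
Step 6: x=[7.4518] v=[-2.7587]
Step 7: x=[6.7592] v=[-2.7705]
Step 8: x=[6.1030] v=[-2.6249]
Step 9: x=[5.5205] v=[-2.3301]
Step 10: x=[5.0448] v=[-1.9030]
Step 11: x=[4.7029] v=[-1.3677]
Step 12: x=[4.5142] v=[-0.7547]
Step 13: x=[4.4895] v=[-0.0988]
Step 14: x=[4.6302] v=[0.5627]
First v>=0 after going negative at step 14, time=3.5000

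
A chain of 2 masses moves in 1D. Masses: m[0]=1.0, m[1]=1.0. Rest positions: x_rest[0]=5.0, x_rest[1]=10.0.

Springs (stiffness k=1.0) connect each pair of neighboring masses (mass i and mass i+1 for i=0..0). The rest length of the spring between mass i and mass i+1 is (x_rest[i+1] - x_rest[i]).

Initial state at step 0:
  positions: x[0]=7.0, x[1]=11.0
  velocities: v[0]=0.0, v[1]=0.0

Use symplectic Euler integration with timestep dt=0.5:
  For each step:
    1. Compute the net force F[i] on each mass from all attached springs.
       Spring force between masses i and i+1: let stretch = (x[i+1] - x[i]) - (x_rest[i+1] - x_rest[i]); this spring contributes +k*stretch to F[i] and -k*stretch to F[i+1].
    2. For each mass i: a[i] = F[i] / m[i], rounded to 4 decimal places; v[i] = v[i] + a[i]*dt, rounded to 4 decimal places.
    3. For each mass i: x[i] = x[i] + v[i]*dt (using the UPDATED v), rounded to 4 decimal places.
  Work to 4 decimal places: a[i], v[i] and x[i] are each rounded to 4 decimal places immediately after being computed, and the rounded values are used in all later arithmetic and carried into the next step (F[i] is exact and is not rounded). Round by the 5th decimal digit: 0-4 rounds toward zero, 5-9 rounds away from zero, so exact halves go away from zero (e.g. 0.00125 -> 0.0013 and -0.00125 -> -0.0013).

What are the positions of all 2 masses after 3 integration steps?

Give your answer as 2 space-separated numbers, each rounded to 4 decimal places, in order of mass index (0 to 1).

Answer: 6.0625 11.9375

Derivation:
Step 0: x=[7.0000 11.0000] v=[0.0000 0.0000]
Step 1: x=[6.7500 11.2500] v=[-0.5000 0.5000]
Step 2: x=[6.3750 11.6250] v=[-0.7500 0.7500]
Step 3: x=[6.0625 11.9375] v=[-0.6250 0.6250]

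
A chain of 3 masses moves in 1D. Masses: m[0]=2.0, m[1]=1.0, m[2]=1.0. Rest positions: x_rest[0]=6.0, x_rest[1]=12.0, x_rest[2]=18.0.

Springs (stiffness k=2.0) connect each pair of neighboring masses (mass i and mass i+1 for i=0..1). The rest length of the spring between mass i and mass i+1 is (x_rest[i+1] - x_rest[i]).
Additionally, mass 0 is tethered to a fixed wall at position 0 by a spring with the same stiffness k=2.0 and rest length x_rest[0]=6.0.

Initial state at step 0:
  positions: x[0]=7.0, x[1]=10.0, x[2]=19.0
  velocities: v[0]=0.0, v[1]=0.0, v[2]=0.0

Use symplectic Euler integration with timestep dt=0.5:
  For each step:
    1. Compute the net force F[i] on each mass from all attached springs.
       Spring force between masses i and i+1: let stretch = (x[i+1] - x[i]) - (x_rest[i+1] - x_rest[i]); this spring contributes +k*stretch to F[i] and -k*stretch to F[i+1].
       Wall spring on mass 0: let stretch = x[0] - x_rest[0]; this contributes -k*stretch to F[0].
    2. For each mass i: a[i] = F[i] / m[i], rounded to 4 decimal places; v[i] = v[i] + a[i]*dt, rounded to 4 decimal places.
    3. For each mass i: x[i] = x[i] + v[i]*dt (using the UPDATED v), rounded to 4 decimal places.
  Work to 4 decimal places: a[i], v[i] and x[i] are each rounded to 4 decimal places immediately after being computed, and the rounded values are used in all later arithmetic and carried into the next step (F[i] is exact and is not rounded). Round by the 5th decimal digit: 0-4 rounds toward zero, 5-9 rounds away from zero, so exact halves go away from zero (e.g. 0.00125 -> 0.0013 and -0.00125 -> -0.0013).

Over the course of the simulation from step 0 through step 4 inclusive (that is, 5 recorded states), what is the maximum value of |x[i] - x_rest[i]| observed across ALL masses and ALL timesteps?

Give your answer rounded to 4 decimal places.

Step 0: x=[7.0000 10.0000 19.0000] v=[0.0000 0.0000 0.0000]
Step 1: x=[6.0000 13.0000 17.5000] v=[-2.0000 6.0000 -3.0000]
Step 2: x=[5.2500 14.7500 16.7500] v=[-1.5000 3.5000 -1.5000]
Step 3: x=[5.5625 12.7500 18.0000] v=[0.6250 -4.0000 2.5000]
Step 4: x=[6.2813 9.7813 19.6250] v=[1.4375 -5.9375 3.2500]
Max displacement = 2.7500

Answer: 2.7500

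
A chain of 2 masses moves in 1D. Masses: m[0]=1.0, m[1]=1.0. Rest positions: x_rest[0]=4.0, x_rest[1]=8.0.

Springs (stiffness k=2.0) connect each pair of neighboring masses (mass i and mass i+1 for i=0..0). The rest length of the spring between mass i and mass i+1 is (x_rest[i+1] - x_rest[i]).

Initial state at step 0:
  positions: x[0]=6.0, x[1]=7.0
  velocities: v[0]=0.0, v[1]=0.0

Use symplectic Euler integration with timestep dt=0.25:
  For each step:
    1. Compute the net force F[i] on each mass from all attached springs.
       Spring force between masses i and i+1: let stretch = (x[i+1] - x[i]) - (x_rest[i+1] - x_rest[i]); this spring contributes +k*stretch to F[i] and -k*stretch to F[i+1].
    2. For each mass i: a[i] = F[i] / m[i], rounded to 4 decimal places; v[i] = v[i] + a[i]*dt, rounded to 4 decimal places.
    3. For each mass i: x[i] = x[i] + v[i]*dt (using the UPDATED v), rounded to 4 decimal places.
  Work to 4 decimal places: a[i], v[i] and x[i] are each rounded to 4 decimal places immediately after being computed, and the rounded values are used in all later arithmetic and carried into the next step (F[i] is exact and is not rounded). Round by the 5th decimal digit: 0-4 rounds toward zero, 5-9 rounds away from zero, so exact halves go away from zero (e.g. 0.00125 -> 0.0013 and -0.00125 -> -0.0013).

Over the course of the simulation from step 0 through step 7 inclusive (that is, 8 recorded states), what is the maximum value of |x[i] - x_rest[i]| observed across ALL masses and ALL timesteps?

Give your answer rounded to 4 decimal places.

Step 0: x=[6.0000 7.0000] v=[0.0000 0.0000]
Step 1: x=[5.6250 7.3750] v=[-1.5000 1.5000]
Step 2: x=[4.9688 8.0313] v=[-2.6250 2.6250]
Step 3: x=[4.1954 8.8048] v=[-3.0938 3.0938]
Step 4: x=[3.4981 9.5021] v=[-2.7891 2.7891]
Step 5: x=[3.0513 9.9489] v=[-1.7871 1.7871]
Step 6: x=[2.9667 10.0335] v=[-0.3383 0.3383]
Step 7: x=[3.2655 9.7347] v=[1.1951 -1.1951]
Max displacement = 2.0335

Answer: 2.0335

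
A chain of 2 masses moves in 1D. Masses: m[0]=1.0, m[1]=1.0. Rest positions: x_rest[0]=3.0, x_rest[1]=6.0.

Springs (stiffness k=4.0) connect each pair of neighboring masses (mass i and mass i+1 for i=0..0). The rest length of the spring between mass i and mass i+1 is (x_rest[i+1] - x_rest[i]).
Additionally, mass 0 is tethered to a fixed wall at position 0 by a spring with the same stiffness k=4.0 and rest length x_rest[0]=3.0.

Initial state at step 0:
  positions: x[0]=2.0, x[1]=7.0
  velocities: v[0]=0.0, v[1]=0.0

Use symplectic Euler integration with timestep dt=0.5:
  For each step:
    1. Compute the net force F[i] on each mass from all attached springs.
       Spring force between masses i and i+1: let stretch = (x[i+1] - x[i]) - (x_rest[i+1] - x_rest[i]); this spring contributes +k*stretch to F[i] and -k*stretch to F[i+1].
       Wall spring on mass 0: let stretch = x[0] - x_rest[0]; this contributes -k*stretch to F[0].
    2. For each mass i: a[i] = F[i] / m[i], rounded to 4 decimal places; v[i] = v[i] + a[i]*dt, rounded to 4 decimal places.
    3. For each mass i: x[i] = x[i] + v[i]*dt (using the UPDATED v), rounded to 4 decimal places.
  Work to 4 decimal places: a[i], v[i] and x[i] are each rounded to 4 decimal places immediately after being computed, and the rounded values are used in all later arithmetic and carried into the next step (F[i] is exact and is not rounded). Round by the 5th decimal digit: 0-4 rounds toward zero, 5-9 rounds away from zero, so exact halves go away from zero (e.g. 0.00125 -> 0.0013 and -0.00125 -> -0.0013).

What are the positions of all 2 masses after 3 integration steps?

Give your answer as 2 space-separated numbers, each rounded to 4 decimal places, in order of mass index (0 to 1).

Answer: 1.0000 7.0000

Derivation:
Step 0: x=[2.0000 7.0000] v=[0.0000 0.0000]
Step 1: x=[5.0000 5.0000] v=[6.0000 -4.0000]
Step 2: x=[3.0000 6.0000] v=[-4.0000 2.0000]
Step 3: x=[1.0000 7.0000] v=[-4.0000 2.0000]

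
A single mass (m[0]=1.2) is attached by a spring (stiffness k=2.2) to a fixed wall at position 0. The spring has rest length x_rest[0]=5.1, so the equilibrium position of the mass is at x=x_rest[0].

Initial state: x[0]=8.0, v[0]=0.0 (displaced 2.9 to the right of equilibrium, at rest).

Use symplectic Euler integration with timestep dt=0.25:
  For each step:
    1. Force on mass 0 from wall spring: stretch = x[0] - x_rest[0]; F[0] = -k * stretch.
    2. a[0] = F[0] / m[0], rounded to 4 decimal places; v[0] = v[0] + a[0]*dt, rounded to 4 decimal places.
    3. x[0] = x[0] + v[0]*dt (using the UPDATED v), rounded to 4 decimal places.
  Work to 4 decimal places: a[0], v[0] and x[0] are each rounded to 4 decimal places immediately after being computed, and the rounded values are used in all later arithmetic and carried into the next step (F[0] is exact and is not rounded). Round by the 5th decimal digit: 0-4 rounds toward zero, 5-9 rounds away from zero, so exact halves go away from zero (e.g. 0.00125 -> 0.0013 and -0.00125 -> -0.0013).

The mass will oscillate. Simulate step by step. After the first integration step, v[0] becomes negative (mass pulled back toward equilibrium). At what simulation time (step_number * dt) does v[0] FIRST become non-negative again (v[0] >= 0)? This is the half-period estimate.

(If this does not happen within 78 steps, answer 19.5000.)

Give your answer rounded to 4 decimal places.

Answer: 2.5000

Derivation:
Step 0: x=[8.0000] v=[0.0000]
Step 1: x=[7.6677] v=[-1.3292]
Step 2: x=[7.0412] v=[-2.5061]
Step 3: x=[6.1923] v=[-3.3958]
Step 4: x=[5.2182] v=[-3.8965]
Step 5: x=[4.2305] v=[-3.9507]
Step 6: x=[3.3425] v=[-3.5522]
Step 7: x=[2.6558] v=[-2.7467]
Step 8: x=[2.2492] v=[-1.6265]
Step 9: x=[2.1692] v=[-0.3199]
Step 10: x=[2.4251] v=[1.0234]
First v>=0 after going negative at step 10, time=2.5000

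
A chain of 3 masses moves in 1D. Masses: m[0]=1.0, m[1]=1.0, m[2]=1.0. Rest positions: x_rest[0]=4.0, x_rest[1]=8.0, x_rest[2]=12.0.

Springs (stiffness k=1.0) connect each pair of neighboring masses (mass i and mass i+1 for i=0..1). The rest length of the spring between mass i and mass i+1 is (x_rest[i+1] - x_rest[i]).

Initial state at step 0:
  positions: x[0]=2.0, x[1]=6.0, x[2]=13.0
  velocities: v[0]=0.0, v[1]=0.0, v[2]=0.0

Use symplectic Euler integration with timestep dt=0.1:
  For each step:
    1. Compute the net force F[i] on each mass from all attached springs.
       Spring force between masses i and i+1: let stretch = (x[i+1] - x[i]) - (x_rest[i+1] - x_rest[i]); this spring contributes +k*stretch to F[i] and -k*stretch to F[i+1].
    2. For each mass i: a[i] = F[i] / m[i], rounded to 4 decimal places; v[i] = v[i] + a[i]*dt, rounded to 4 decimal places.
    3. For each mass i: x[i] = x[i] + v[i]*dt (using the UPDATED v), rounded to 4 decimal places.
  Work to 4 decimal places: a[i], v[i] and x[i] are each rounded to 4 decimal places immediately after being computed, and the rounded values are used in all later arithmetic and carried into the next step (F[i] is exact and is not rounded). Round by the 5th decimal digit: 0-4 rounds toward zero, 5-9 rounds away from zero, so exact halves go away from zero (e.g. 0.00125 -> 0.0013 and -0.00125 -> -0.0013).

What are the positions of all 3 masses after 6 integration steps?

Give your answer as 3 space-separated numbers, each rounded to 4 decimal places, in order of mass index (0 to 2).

Answer: 2.0200 6.5693 12.4108

Derivation:
Step 0: x=[2.0000 6.0000 13.0000] v=[0.0000 0.0000 0.0000]
Step 1: x=[2.0000 6.0300 12.9700] v=[0.0000 0.3000 -0.3000]
Step 2: x=[2.0003 6.0891 12.9106] v=[0.0030 0.5910 -0.5940]
Step 3: x=[2.0015 6.1755 12.8230] v=[0.0119 0.8643 -0.8762]
Step 4: x=[2.0044 6.2867 12.7089] v=[0.0293 1.1117 -1.1410]
Step 5: x=[2.0102 6.4193 12.5706] v=[0.0575 1.3257 -1.3832]
Step 6: x=[2.0200 6.5693 12.4108] v=[0.0984 1.4999 -1.5983]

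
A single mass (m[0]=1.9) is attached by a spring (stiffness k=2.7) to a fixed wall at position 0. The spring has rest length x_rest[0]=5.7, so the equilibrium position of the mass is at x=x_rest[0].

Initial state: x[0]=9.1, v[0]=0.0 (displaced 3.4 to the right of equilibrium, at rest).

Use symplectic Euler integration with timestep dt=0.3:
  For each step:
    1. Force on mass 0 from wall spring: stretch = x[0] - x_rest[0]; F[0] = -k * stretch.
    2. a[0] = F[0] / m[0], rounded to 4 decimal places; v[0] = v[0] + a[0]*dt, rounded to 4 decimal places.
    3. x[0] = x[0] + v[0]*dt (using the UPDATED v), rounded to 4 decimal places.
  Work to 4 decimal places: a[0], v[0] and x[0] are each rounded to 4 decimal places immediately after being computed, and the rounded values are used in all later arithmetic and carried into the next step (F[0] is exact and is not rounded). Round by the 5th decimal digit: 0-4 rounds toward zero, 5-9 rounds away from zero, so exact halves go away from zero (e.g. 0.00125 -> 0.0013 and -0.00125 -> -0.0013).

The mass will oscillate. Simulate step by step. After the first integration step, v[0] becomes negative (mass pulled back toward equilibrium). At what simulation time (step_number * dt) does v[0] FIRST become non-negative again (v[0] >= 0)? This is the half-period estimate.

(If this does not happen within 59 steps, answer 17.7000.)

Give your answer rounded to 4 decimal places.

Step 0: x=[9.1000] v=[0.0000]
Step 1: x=[8.6652] v=[-1.4495]
Step 2: x=[7.8511] v=[-2.7136]
Step 3: x=[6.7619] v=[-3.6306]
Step 4: x=[5.5369] v=[-4.0833]
Step 5: x=[4.3328] v=[-4.0138]
Step 6: x=[3.3035] v=[-3.4309]
Step 7: x=[2.5807] v=[-2.4092]
Step 8: x=[2.2569] v=[-1.0794]
Step 9: x=[2.3734] v=[0.3884]
First v>=0 after going negative at step 9, time=2.7000

Answer: 2.7000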